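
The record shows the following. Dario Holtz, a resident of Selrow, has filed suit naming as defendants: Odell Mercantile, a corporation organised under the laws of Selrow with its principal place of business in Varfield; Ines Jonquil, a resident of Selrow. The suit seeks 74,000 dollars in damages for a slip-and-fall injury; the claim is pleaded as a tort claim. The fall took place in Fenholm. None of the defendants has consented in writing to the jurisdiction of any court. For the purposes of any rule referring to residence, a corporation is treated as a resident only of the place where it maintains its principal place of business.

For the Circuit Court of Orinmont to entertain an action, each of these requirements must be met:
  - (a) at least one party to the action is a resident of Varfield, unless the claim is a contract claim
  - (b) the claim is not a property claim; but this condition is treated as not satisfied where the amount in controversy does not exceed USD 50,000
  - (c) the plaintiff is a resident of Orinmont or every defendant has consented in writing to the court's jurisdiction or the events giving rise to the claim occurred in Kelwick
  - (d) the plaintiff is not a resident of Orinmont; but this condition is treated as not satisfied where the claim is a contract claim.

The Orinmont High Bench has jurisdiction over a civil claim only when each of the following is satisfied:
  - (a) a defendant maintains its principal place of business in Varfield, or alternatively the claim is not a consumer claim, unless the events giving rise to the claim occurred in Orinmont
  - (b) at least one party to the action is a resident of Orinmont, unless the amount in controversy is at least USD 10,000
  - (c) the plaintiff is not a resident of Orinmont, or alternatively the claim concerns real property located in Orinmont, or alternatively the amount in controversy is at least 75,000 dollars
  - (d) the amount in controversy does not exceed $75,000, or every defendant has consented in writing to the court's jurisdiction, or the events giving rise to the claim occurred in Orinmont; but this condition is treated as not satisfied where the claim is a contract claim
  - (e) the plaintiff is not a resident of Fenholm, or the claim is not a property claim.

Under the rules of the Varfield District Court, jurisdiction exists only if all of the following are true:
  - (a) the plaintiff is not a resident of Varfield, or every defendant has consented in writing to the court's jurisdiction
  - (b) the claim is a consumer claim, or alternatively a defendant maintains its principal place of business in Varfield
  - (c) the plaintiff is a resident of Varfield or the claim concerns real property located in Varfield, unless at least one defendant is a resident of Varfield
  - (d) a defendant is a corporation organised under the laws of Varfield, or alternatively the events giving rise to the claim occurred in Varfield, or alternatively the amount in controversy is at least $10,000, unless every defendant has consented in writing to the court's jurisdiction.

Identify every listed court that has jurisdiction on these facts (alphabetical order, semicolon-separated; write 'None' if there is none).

the Orinmont High Bench; the Varfield District Court

The Circuit Court of Orinmont:
  (a) Odell Mercantile resides in Varfield. Condition met.
  (b) The claim is a tort claim, not a property claim. The carve-out does not apply: the amount in controversy is $74,000, above the 50,000 dollars ceiling. Met.
  (c) The plaintiff resides in Selrow, not Orinmont; no such written consent has been filed; the operative events occurred in Fenholm, not Kelwick — no alternative holds. Condition not met.
  (d) The plaintiff resides in Selrow, which is not Orinmont. The carve-out does not apply: the claim is a tort claim, not a contract claim. Condition met.
  → No jurisdiction.
The Orinmont High Bench:
  (a) Odell Mercantile has its principal place of business in Varfield, which satisfies one of the alternatives. Condition met.
  (b) No party resides in Orinmont. The proviso rescues it, though: the amount in controversy is 74,000 dollars, which meets the USD 10,000 floor. Met.
  (c) The plaintiff resides in Selrow, which is not Orinmont — that alternative is enough. Condition met.
  (d) The amount in controversy is $74,000, within the $75,000 ceiling, which satisfies one of the alternatives. The exception is not triggered, since the claim is a tort claim, not a contract claim. Condition met.
  (e) The plaintiff resides in Selrow, which is not Fenholm, so this disjunct is met. Satisfied.
  → All conditions met; jurisdiction exists.
The Varfield District Court:
  (a) The plaintiff resides in Selrow, which is not Varfield, which satisfies one of the alternatives. Condition met.
  (b) Odell Mercantile has its principal place of business in Varfield, so one alternative holds. Satisfied.
  (c) The plaintiff resides in Selrow, not Varfield; the claim does not concern real property — no alternative holds. But Odell Mercantile resides in Varfield, and the 'unless' clause therefore excuses the requirement. Condition met.
  (d) The amount in controversy is 74,000 dollars, which meets the USD 10,000 floor — that alternative is enough. Met.
  → All conditions met; jurisdiction exists.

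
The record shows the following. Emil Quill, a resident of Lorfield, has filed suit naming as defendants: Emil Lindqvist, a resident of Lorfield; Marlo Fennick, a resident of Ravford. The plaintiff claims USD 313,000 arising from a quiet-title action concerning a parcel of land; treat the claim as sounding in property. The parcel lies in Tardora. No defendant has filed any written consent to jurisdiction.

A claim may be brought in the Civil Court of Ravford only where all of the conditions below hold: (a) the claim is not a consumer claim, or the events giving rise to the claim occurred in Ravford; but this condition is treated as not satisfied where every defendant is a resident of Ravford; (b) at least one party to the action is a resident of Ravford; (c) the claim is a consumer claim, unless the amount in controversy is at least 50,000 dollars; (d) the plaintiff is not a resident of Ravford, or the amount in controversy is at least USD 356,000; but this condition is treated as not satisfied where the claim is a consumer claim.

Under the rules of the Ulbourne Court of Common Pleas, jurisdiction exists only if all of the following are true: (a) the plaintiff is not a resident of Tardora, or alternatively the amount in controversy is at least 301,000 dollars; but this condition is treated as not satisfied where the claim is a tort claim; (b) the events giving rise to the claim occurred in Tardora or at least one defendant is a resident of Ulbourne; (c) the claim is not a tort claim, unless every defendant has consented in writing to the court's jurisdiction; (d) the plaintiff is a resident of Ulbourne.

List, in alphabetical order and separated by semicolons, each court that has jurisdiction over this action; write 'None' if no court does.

The Civil Court of Ravford:
  (a) The claim is a property claim, not a consumer claim, so one alternative holds. The exception is not triggered, since the defendants reside as follows — Emil Lindqvist in Lorfield, Marlo Fennick in Ravford — not all in Ravford. Condition met.
  (b) Marlo Fennick resides in Ravford. Satisfied.
  (c) The claim is a property claim, not a consumer claim. The proviso rescues it, though: the amount in controversy is $313,000, which meets the $50,000 floor. Satisfied.
  (d) The plaintiff resides in Lorfield, which is not Ravford, so this disjunct is met. The exception is not triggered, since the claim is a property claim, not a consumer claim. Met.
  → The court has jurisdiction.
The Ulbourne Court of Common Pleas:
  (a) The plaintiff resides in Lorfield, which is not Tardora, so this disjunct is met. The carve-out does not apply: the claim is a property claim, not a tort claim. Condition met.
  (b) The operative events occurred in Tardora, which satisfies one of the alternatives. Met.
  (c) The claim is a property claim, not a tort claim. Satisfied.
  (d) The plaintiff resides in Lorfield, not Ulbourne. Fails.
  → No jurisdiction.

the Civil Court of Ravford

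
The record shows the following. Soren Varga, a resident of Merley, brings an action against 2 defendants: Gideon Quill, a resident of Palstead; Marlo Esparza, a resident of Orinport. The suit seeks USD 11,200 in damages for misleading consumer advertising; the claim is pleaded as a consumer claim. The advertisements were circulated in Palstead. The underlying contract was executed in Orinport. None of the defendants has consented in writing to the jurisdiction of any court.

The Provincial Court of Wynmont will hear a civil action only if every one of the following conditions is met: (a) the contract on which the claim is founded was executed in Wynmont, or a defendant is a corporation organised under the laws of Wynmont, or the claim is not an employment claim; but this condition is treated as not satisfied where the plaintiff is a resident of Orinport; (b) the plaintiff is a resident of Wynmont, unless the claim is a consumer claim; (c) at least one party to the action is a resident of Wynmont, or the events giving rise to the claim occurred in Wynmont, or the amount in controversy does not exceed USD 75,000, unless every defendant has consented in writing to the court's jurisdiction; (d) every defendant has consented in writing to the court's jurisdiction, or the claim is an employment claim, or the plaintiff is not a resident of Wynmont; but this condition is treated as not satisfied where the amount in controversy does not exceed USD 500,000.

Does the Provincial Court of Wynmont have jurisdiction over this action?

The Provincial Court of Wynmont:
  (a) The claim is a consumer claim, not an employment claim, so this disjunct is met. The carve-out does not apply: the plaintiff resides in Merley, not Orinport. Met.
  (b) The plaintiff resides in Merley, not Wynmont. But the claim is a consumer claim, and the 'unless' clause therefore excuses the requirement. Satisfied.
  (c) The amount in controversy is 11,200 dollars, within the USD 75,000 ceiling, which satisfies one of the alternatives. Satisfied.
  (d) The plaintiff resides in Merley, which is not Wynmont, so one alternative holds. But the carve-out bites: the amount in controversy is USD 11,200, within the USD 500,000 ceiling. Fails.
  → Not every requirement is met — no jurisdiction.

No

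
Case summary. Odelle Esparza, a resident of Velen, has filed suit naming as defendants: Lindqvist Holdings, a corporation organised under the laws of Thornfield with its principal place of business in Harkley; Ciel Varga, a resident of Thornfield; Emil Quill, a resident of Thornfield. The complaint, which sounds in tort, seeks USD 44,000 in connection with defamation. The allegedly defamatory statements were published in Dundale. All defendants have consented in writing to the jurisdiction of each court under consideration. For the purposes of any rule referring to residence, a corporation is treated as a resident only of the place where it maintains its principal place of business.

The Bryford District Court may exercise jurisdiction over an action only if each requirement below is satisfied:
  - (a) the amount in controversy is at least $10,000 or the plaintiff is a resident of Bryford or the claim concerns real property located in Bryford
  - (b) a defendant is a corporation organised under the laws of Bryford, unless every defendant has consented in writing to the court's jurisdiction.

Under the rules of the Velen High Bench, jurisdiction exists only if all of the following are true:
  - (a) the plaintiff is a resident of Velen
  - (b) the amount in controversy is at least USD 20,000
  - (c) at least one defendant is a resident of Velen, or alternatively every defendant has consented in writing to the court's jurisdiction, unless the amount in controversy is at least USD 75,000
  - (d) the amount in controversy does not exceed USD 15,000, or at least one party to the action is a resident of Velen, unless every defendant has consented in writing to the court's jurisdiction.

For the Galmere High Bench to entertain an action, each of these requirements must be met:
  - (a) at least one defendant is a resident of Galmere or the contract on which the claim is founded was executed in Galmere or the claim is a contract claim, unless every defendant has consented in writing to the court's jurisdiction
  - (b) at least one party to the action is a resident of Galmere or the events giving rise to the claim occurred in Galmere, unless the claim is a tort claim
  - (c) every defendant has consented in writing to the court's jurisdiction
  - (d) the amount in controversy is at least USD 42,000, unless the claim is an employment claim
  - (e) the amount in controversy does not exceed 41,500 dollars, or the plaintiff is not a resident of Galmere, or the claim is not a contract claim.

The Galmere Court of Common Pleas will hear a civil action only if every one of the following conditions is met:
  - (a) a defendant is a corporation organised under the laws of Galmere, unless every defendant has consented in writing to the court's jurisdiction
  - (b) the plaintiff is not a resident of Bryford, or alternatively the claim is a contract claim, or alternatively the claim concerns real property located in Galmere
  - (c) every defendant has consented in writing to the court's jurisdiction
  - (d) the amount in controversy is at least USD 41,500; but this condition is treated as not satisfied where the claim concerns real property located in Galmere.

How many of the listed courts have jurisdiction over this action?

The Bryford District Court:
  (a) The amount in controversy is 44,000 dollars, which meets the USD 10,000 floor, which satisfies one of the alternatives. Met.
  (b) The corporate defendant(s) are organised in Thornfield, not Bryford. The proviso rescues it, though: every defendant has filed written consent. Condition met.
  → Jurisdiction lies.
The Velen High Bench:
  (a) The plaintiff resides in Velen. Condition met.
  (b) The amount in controversy is $44,000, which meets the USD 20,000 floor. Satisfied.
  (c) Every defendant has filed written consent, so one alternative holds. Satisfied.
  (d) Odelle Esparza resides in Velen, which satisfies one of the alternatives. Condition met.
  → Every requirement is satisfied — jurisdiction.
The Galmere High Bench:
  (a) No defendant resides in Galmere (they reside in Harkley, Thornfield, Thornfield); no contract (and hence no place of execution) is alleged; the claim is a tort claim, not a contract claim — none of the alternatives is met. The proviso rescues it, though: every defendant has filed written consent. Condition met.
  (b) No party resides in Galmere; the operative events occurred in Dundale, not Galmere — none of the alternatives is met. The proviso rescues it, though: the claim is a tort claim. Satisfied.
  (c) Every defendant has filed written consent. Met.
  (d) The amount in controversy is USD 44,000, which meets the 42,000 dollars floor. Met.
  (e) The plaintiff resides in Velen, which is not Galmere, so one alternative holds. Met.
  → Every requirement is satisfied — jurisdiction.
The Galmere Court of Common Pleas:
  (a) The corporate defendant(s) are organised in Thornfield, not Galmere. The proviso rescues it, though: every defendant has filed written consent. Met.
  (b) The plaintiff resides in Velen, which is not Bryford, so this disjunct is met. Condition met.
  (c) Every defendant has filed written consent. Met.
  (d) The amount in controversy is USD 44,000, which meets the USD 41,500 floor. And the carve-out is inapplicable — the claim does not concern real property. Condition met.
  → Jurisdiction lies.
Courts with jurisdiction: the Bryford District Court, the Velen High Bench, the Galmere High Bench, the Galmere Court of Common Pleas — 4 in total.

4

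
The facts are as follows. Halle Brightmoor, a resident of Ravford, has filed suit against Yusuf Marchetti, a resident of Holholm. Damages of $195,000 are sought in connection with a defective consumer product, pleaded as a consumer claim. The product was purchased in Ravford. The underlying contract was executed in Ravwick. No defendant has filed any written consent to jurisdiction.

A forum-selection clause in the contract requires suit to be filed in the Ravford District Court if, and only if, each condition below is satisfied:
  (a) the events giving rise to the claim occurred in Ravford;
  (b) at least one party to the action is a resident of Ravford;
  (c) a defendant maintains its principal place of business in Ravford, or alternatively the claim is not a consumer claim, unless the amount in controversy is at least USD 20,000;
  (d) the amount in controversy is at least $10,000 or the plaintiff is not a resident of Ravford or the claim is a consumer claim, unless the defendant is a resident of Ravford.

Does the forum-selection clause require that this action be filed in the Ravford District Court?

Yes

The Ravford District Court:
  (a) The operative events occurred in Ravford. Condition met.
  (b) Halle Brightmoor resides in Ravford. Met.
  (c) No defendant is a corporation; the claim is a consumer claim — none of the alternatives is met. The proviso rescues it, though: the amount in controversy is USD 195,000, which meets the 20,000 dollars floor. Satisfied.
  (d) The amount in controversy is 195,000 dollars, which meets the $10,000 floor, so this disjunct is met. Met.
  → The clause applies.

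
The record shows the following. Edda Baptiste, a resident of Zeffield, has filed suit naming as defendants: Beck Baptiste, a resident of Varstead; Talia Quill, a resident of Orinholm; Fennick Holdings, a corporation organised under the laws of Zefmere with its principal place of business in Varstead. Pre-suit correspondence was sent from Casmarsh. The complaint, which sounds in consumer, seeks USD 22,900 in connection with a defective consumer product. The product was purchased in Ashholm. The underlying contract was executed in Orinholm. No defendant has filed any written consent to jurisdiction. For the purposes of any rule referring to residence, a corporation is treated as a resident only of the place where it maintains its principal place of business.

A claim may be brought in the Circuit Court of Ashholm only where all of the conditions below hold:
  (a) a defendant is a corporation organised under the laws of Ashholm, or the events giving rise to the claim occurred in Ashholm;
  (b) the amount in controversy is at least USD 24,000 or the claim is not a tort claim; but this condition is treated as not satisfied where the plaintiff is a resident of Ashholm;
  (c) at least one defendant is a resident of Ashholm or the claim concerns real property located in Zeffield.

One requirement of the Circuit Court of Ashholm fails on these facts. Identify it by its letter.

(c)

The Circuit Court of Ashholm:
  (a) The operative events occurred in Ashholm, so one alternative holds. Condition met.
  (b) The claim is a consumer claim, not a tort claim — that alternative is enough. The exception is not triggered, since the plaintiff resides in Zeffield, not Ashholm. Met.
  (c) No defendant resides in Ashholm (they reside in Varstead, Orinholm, Varstead); the claim does not concern real property — every alternative fails. Not satisfied.
Only condition (c) fails.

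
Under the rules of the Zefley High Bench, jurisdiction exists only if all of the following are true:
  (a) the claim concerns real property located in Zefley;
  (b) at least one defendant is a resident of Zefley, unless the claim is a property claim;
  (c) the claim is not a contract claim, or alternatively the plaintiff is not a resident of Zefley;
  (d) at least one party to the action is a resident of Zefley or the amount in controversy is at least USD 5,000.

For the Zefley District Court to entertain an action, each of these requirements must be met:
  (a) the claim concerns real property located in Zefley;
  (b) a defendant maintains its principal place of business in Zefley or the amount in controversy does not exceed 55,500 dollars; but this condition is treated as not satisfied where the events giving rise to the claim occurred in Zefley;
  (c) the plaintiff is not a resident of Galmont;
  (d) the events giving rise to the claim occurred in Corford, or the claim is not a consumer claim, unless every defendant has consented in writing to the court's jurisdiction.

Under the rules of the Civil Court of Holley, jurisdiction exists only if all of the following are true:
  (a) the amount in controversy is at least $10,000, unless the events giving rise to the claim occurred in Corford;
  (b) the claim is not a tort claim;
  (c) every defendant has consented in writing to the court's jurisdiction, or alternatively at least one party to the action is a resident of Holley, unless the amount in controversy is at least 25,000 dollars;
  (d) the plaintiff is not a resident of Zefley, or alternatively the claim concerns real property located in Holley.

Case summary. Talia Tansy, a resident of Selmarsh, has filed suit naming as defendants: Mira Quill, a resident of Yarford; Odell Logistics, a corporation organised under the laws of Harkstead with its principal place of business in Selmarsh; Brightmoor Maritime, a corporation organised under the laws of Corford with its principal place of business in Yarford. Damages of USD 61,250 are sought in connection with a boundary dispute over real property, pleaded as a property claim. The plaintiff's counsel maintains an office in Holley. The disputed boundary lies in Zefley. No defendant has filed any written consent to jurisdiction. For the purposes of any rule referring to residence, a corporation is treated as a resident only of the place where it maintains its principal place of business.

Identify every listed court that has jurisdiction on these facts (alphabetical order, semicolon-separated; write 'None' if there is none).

the Civil Court of Holley; the Zefley High Bench

The Zefley High Bench:
  (a) The property lies in Zefley. Met.
  (b) No defendant resides in Zefley (they reside in Yarford, Selmarsh, Yarford). But the claim is a property claim, and the 'unless' clause therefore excuses the requirement. Condition met.
  (c) The claim is a property claim, not a contract claim — that alternative is enough. Met.
  (d) The amount in controversy is 61,250 dollars, which meets the 5,000 dollars floor, so this disjunct is met. Met.
  → Every requirement is satisfied — jurisdiction.
The Zefley District Court:
  (a) The property lies in Zefley. Satisfied.
  (b) The corporate defendant(s) have their principal place of business in Selmarsh, Yarford, not Zefley; the amount in controversy is USD 61,250, above the 55,500 dollars ceiling — every alternative fails. Fails.
  (c) The plaintiff resides in Selmarsh, which is not Galmont. Met.
  (d) The claim is a property claim, not a consumer claim, so this disjunct is met. Met.
  → The court lacks jurisdiction.
The Civil Court of Holley:
  (a) The amount in controversy is 61,250 dollars, which meets the USD 10,000 floor. Satisfied.
  (b) The claim is a property claim, not a tort claim. Met.
  (c) No such written consent has been filed; no party resides in Holley — every alternative fails. However, the amount in controversy is $61,250, which meets the USD 25,000 floor, so the 'unless' proviso supplies this condition. Condition met.
  (d) The plaintiff resides in Selmarsh, which is not Zefley, so one alternative holds. Satisfied.
  → The court has jurisdiction.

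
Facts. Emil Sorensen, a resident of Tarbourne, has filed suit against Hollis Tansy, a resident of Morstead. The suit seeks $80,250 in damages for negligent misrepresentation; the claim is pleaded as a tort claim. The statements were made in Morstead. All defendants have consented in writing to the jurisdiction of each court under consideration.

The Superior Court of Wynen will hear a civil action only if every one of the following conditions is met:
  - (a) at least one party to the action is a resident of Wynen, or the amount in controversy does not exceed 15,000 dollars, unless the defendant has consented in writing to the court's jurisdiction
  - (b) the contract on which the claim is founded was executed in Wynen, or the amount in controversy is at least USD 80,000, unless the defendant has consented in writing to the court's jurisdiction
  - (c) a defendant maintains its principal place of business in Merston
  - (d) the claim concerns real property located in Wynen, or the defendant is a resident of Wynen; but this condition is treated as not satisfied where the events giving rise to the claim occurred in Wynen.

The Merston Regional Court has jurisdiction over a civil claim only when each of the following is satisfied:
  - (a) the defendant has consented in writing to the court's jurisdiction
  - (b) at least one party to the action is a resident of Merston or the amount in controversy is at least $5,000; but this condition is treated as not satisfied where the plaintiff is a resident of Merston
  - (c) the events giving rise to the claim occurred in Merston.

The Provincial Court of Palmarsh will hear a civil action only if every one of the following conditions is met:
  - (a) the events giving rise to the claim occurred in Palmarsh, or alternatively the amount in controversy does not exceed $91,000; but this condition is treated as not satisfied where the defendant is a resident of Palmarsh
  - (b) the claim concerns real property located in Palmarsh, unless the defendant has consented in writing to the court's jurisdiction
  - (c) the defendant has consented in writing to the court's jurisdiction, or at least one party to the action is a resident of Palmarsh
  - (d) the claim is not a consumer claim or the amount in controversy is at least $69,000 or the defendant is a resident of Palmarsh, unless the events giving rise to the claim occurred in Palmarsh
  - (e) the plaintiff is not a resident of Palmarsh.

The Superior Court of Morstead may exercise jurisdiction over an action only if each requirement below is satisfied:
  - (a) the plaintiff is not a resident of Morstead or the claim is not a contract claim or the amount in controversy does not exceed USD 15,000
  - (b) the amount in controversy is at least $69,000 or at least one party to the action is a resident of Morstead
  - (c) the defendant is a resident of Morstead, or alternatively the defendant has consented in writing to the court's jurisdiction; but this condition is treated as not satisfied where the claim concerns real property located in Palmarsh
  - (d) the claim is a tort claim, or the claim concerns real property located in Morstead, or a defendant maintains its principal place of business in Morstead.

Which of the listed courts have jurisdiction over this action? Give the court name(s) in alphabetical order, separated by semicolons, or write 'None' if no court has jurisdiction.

The Superior Court of Wynen:
  (a) No party resides in Wynen; the amount in controversy is USD 80,250, above the $15,000 ceiling — every alternative fails. But every defendant has filed written consent, and the 'unless' clause therefore excuses the requirement. Met.
  (b) The amount in controversy is $80,250, which meets the $80,000 floor, which satisfies one of the alternatives. Condition met.
  (c) No defendant is a corporation. Condition not met.
  (d) The claim does not concern real property; the defendant resides in Morstead, not Wynen — none of the alternatives is met. Not met.
  → No jurisdiction.
The Merston Regional Court:
  (a) Every defendant has filed written consent. Met.
  (b) The amount in controversy is 80,250 dollars, which meets the 5,000 dollars floor — that alternative is enough. The carve-out does not apply: the plaintiff resides in Tarbourne, not Merston. Condition met.
  (c) The operative events occurred in Morstead, not Merston. Not satisfied.
  → At least one condition fails; no jurisdiction.
The Provincial Court of Palmarsh:
  (a) The amount in controversy is USD 80,250, within the 91,000 dollars ceiling, which satisfies one of the alternatives. And the carve-out is inapplicable — the defendant resides in Morstead, not Palmarsh. Satisfied.
  (b) The claim does not concern real property. But every defendant has filed written consent, and the 'unless' clause therefore excuses the requirement. Condition met.
  (c) Every defendant has filed written consent, which satisfies one of the alternatives. Condition met.
  (d) The claim is a tort claim, not a consumer claim — that alternative is enough. Satisfied.
  (e) The plaintiff resides in Tarbourne, which is not Palmarsh. Met.
  → Jurisdiction lies.
The Superior Court of Morstead:
  (a) The plaintiff resides in Tarbourne, which is not Morstead — that alternative is enough. Satisfied.
  (b) The amount in controversy is 80,250 dollars, which meets the 69,000 dollars floor, which satisfies one of the alternatives. Met.
  (c) The defendant resides in Morstead, which satisfies one of the alternatives. The exception is not triggered, since the claim does not concern real property. Met.
  (d) The claim is a tort claim, so this disjunct is met. Met.
  → The court has jurisdiction.

the Provincial Court of Palmarsh; the Superior Court of Morstead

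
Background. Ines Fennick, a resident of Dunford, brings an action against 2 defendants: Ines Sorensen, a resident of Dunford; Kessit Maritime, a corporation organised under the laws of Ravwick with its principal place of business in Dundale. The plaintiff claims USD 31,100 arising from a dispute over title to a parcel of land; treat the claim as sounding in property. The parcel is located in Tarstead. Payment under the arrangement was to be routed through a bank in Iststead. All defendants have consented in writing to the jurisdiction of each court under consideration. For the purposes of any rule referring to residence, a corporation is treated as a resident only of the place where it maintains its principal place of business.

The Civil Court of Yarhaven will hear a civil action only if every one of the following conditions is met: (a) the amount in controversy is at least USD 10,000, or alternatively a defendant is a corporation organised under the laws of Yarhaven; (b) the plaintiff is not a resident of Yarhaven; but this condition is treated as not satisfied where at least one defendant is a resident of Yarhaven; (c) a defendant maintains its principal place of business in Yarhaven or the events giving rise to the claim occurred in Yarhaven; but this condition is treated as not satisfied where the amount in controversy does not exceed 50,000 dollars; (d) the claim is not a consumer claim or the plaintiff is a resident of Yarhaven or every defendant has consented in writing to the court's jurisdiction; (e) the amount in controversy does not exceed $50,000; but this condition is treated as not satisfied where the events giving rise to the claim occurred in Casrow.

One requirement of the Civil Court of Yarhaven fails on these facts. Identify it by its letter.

The Civil Court of Yarhaven:
  (a) The amount in controversy is $31,100, which meets the 10,000 dollars floor, so this disjunct is met. Met.
  (b) The plaintiff resides in Dunford, which is not Yarhaven. And the carve-out is inapplicable — no defendant resides in Yarhaven (they reside in Dunford, Dundale). Condition met.
  (c) The corporate defendant(s) have their principal place of business in Dundale, not Yarhaven; the operative events occurred in Tarstead, not Yarhaven — every alternative fails. Fails.
  (d) The claim is a property claim, not a consumer claim, so one alternative holds. Condition met.
  (e) The amount in controversy is USD 31,100, within the 50,000 dollars ceiling. The exception is not triggered, since the operative events occurred in Tarstead, not Casrow. Met.
Only condition (c) fails.

(c)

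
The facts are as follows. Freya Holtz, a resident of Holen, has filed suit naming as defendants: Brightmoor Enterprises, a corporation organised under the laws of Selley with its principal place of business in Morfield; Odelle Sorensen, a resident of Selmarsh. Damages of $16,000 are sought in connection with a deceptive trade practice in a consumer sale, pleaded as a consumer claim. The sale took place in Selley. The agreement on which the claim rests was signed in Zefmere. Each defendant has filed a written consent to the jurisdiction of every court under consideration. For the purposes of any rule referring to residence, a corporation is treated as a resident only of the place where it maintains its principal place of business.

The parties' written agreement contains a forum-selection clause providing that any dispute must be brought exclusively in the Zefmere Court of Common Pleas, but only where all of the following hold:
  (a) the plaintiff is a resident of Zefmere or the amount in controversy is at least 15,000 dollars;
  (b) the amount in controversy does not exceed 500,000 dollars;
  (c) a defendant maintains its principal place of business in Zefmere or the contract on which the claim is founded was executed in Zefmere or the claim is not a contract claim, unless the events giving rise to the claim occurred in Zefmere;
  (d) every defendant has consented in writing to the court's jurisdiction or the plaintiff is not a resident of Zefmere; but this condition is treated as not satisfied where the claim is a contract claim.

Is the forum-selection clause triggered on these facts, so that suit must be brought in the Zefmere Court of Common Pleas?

The Zefmere Court of Common Pleas:
  (a) The amount in controversy is $16,000, which meets the USD 15,000 floor, so one alternative holds. Met.
  (b) The amount in controversy is USD 16,000, within the 500,000 dollars ceiling. Met.
  (c) The contract was executed in Zefmere, which satisfies one of the alternatives. Condition met.
  (d) Every defendant has filed written consent — that alternative is enough. The carve-out does not apply: the claim is a consumer claim, not a contract claim. Condition met.
  → Forum clause is triggered.

Yes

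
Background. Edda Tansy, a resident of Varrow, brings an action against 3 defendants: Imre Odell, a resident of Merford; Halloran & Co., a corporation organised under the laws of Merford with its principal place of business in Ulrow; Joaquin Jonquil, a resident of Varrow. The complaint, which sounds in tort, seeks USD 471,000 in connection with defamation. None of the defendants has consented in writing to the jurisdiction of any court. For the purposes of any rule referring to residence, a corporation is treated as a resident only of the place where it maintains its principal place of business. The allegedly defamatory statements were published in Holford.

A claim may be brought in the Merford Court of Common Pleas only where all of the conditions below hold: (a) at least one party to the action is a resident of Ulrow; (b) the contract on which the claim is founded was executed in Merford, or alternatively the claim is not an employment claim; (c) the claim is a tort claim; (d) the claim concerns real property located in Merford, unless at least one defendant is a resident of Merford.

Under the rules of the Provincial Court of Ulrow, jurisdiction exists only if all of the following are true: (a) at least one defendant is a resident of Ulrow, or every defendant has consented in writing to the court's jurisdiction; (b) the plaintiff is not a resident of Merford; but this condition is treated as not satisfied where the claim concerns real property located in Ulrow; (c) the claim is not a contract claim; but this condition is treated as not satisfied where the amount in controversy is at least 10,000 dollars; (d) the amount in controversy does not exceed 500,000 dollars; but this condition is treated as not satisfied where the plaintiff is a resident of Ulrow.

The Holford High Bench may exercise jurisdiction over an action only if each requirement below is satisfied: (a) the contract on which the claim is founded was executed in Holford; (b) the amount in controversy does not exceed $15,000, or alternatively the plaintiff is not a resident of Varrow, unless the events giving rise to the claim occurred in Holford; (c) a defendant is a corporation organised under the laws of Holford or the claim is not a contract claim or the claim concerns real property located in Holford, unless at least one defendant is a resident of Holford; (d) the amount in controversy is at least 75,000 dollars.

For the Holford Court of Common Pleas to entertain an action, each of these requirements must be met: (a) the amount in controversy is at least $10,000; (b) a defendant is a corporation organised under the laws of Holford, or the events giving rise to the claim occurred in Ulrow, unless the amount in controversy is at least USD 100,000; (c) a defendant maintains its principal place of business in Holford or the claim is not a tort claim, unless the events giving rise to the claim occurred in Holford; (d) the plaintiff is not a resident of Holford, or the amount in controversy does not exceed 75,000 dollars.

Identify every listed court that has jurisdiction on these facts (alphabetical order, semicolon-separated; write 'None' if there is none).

the Holford Court of Common Pleas; the Merford Court of Common Pleas

The Merford Court of Common Pleas:
  (a) Halloran & Co. resides in Ulrow. Satisfied.
  (b) The claim is a tort claim, not an employment claim, so this disjunct is met. Satisfied.
  (c) The claim is a tort claim. Condition met.
  (d) The claim does not concern real property. But Imre Odell resides in Merford, and the 'unless' clause therefore excuses the requirement. Satisfied.
  → The court has jurisdiction.
The Provincial Court of Ulrow:
  (a) Halloran & Co. resides in Ulrow, so one alternative holds. Met.
  (b) The plaintiff resides in Varrow, which is not Merford. And the carve-out is inapplicable — the claim does not concern real property. Condition met.
  (c) The claim is a tort claim, not a contract claim. But the amount in controversy is $471,000, which meets the $10,000 floor, triggering the carve-out and defeating this condition. Not met.
  (d) The amount in controversy is USD 471,000, within the USD 500,000 ceiling. And the carve-out is inapplicable — the plaintiff resides in Varrow, not Ulrow. Condition met.
  → The court lacks jurisdiction.
The Holford High Bench:
  (a) No contract (and hence no place of execution) is alleged. Not satisfied.
  (b) The amount in controversy is USD 471,000, above the 15,000 dollars ceiling; the plaintiff resides in Varrow — none of the alternatives is met. However, the operative events occurred in Holford, so the 'unless' proviso supplies this condition. Met.
  (c) The claim is a tort claim, not a contract claim — that alternative is enough. Condition met.
  (d) The amount in controversy is USD 471,000, which meets the USD 75,000 floor. Condition met.
  → No jurisdiction.
The Holford Court of Common Pleas:
  (a) The amount in controversy is $471,000, which meets the USD 10,000 floor. Condition met.
  (b) The corporate defendant(s) are organised in Merford, not Holford; the operative events occurred in Holford, not Ulrow — none of the alternatives is met. However, the amount in controversy is USD 471,000, which meets the 100,000 dollars floor, so the 'unless' proviso supplies this condition. Met.
  (c) The corporate defendant(s) have their principal place of business in Ulrow, not Holford; the claim is a tort claim — no alternative holds. However, the operative events occurred in Holford, so the 'unless' proviso supplies this condition. Met.
  (d) The plaintiff resides in Varrow, which is not Holford — that alternative is enough. Satisfied.
  → All conditions met; jurisdiction exists.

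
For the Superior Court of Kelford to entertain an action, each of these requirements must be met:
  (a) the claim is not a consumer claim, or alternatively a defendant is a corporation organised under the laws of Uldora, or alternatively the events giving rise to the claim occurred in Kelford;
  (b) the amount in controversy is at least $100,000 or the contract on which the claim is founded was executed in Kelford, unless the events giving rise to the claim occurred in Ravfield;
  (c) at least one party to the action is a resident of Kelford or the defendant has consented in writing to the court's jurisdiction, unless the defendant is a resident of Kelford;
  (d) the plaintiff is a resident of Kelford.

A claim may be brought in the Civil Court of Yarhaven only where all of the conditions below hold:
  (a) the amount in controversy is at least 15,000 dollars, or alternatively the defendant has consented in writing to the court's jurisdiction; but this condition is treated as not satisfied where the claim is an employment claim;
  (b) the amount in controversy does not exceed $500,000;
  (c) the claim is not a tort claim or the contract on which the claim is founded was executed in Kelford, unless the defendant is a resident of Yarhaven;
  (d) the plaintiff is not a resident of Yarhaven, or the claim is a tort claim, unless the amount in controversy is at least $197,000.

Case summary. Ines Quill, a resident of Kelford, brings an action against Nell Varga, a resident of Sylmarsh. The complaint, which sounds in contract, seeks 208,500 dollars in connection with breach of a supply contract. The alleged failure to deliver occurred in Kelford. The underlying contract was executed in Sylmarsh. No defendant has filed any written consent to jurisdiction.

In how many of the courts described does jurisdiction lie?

The Superior Court of Kelford:
  (a) The claim is a contract claim, not a consumer claim, which satisfies one of the alternatives. Met.
  (b) The amount in controversy is USD 208,500, which meets the USD 100,000 floor, so one alternative holds. Satisfied.
  (c) Ines Quill resides in Kelford, which satisfies one of the alternatives. Met.
  (d) The plaintiff resides in Kelford. Condition met.
  → Every requirement is satisfied — jurisdiction.
The Civil Court of Yarhaven:
  (a) The amount in controversy is $208,500, which meets the USD 15,000 floor — that alternative is enough. The carve-out does not apply: the claim is a contract claim, not an employment claim. Met.
  (b) The amount in controversy is $208,500, within the 500,000 dollars ceiling. Condition met.
  (c) The claim is a contract claim, not a tort claim, so one alternative holds. Satisfied.
  (d) The plaintiff resides in Kelford, which is not Yarhaven — that alternative is enough. Satisfied.
  → Every requirement is satisfied — jurisdiction.
Courts with jurisdiction: the Superior Court of Kelford, the Civil Court of Yarhaven — 2 in total.

2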